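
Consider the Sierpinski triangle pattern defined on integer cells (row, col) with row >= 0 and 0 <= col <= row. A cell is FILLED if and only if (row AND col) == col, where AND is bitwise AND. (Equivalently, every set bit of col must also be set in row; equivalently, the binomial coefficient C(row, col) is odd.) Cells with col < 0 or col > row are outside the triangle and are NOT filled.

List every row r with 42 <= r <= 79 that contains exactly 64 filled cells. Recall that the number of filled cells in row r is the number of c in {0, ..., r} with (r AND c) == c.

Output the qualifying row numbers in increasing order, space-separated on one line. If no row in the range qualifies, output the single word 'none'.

Answer: 63

Derivation:
Row r has 2^popcount(r) filled cells, so we need popcount(r) = log2(64) = 6.
Scan r = 42..79 and keep those with exactly 6 one-bits:
r=42=101010 popcount=3 -> skip
r=43=101011 popcount=4 -> skip
r=44=101100 popcount=3 -> skip
r=45=101101 popcount=4 -> skip
r=46=101110 popcount=4 -> skip
r=47=101111 popcount=5 -> skip
r=48=110000 popcount=2 -> skip
r=49=110001 popcount=3 -> skip
r=50=110010 popcount=3 -> skip
r=51=110011 popcount=4 -> skip
r=52=110100 popcount=3 -> skip
r=53=110101 popcount=4 -> skip
r=54=110110 popcount=4 -> skip
r=55=110111 popcount=5 -> skip
r=56=111000 popcount=3 -> skip
r=57=111001 popcount=4 -> skip
r=58=111010 popcount=4 -> skip
r=59=111011 popcount=5 -> skip
r=60=111100 popcount=4 -> skip
r=61=111101 popcount=5 -> skip
r=62=111110 popcount=5 -> skip
r=63=111111 popcount=6 -> KEEP
r=64=1000000 popcount=1 -> skip
r=65=1000001 popcount=2 -> skip
r=66=1000010 popcount=2 -> skip
r=67=1000011 popcount=3 -> skip
r=68=1000100 popcount=2 -> skip
r=69=1000101 popcount=3 -> skip
r=70=1000110 popcount=3 -> skip
r=71=1000111 popcount=4 -> skip
r=72=1001000 popcount=2 -> skip
r=73=1001001 popcount=3 -> skip
r=74=1001010 popcount=3 -> skip
r=75=1001011 popcount=4 -> skip
r=76=1001100 popcount=3 -> skip
r=77=1001101 popcount=4 -> skip
r=78=1001110 popcount=4 -> skip
r=79=1001111 popcount=5 -> skip
Kept rows: 63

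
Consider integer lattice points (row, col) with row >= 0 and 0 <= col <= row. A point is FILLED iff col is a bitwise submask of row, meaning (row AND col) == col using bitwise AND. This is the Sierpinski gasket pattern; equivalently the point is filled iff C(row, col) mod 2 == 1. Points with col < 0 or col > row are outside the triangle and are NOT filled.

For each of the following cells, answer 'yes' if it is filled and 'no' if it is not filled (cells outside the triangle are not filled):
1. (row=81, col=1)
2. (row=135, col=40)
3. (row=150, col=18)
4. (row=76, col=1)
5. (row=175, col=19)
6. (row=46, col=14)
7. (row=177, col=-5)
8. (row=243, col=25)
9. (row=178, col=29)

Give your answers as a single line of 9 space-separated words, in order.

(81,1): row=0b1010001, col=0b1, row AND col = 0b1 = 1; 1 == 1 -> filled
(135,40): row=0b10000111, col=0b101000, row AND col = 0b0 = 0; 0 != 40 -> empty
(150,18): row=0b10010110, col=0b10010, row AND col = 0b10010 = 18; 18 == 18 -> filled
(76,1): row=0b1001100, col=0b1, row AND col = 0b0 = 0; 0 != 1 -> empty
(175,19): row=0b10101111, col=0b10011, row AND col = 0b11 = 3; 3 != 19 -> empty
(46,14): row=0b101110, col=0b1110, row AND col = 0b1110 = 14; 14 == 14 -> filled
(177,-5): col outside [0, 177] -> not filled
(243,25): row=0b11110011, col=0b11001, row AND col = 0b10001 = 17; 17 != 25 -> empty
(178,29): row=0b10110010, col=0b11101, row AND col = 0b10000 = 16; 16 != 29 -> empty

Answer: yes no yes no no yes no no no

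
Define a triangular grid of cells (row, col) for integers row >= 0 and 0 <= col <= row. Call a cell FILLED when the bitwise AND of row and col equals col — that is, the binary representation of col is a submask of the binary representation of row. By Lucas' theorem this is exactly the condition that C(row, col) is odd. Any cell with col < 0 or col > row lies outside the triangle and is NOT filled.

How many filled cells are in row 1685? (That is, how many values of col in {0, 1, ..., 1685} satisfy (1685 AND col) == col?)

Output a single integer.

Answer: 64

Derivation:
1685 in binary = 11010010101
popcount(1685) = number of 1-bits in 11010010101 = 6
A col c satisfies (1685 AND c) == c iff every set bit of c is also set in 1685; each of the 6 set bits of 1685 can independently be on or off in c.
count = 2^6 = 64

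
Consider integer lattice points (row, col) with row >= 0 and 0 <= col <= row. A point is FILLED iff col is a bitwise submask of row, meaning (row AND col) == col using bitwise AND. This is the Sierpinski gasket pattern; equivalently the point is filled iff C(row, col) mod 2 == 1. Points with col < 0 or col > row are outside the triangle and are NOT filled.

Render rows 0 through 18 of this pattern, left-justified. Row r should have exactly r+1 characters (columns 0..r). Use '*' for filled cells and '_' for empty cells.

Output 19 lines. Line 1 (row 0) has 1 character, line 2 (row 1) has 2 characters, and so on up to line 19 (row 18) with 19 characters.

Answer: *
**
*_*
****
*___*
**__**
*_*_*_*
********
*_______*
**______**
*_*_____*_*
****____****
*___*___*___*
**__**__**__**
*_*_*_*_*_*_*_*
****************
*_______________*
**______________**
*_*_____________*_*

Derivation:
r0=0: *
r1=1: **
r2=10: *_*
r3=11: ****
r4=100: *___*
r5=101: **__**
r6=110: *_*_*_*
r7=111: ********
r8=1000: *_______*
r9=1001: **______**
r10=1010: *_*_____*_*
r11=1011: ****____****
r12=1100: *___*___*___*
r13=1101: **__**__**__**
r14=1110: *_*_*_*_*_*_*_*
r15=1111: ****************
r16=10000: *_______________*
r17=10001: **______________**
r18=10010: *_*_____________*_*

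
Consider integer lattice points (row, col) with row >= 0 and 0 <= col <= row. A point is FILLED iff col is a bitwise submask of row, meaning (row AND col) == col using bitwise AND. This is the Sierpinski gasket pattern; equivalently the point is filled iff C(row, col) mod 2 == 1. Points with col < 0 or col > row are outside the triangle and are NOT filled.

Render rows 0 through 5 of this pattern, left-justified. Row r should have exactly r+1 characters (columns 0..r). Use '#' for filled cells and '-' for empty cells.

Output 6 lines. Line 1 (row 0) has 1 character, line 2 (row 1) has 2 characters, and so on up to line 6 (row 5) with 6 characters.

Answer: #
##
#-#
####
#---#
##--##

Derivation:
r0=0: #
r1=1: ##
r2=10: #-#
r3=11: ####
r4=100: #---#
r5=101: ##--##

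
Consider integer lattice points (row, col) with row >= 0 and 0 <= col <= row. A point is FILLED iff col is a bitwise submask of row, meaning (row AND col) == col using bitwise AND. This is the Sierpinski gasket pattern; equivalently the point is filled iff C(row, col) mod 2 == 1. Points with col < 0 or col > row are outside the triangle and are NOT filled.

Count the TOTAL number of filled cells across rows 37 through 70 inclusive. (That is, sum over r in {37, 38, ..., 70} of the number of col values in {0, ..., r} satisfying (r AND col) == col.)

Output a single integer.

Answer: 502

Derivation:
r37=100101 pc3: +8 =8
r38=100110 pc3: +8 =16
r39=100111 pc4: +16 =32
r40=101000 pc2: +4 =36
r41=101001 pc3: +8 =44
r42=101010 pc3: +8 =52
r43=101011 pc4: +16 =68
r44=101100 pc3: +8 =76
r45=101101 pc4: +16 =92
r46=101110 pc4: +16 =108
r47=101111 pc5: +32 =140
r48=110000 pc2: +4 =144
r49=110001 pc3: +8 =152
r50=110010 pc3: +8 =160
r51=110011 pc4: +16 =176
r52=110100 pc3: +8 =184
r53=110101 pc4: +16 =200
r54=110110 pc4: +16 =216
r55=110111 pc5: +32 =248
r56=111000 pc3: +8 =256
r57=111001 pc4: +16 =272
r58=111010 pc4: +16 =288
r59=111011 pc5: +32 =320
r60=111100 pc4: +16 =336
r61=111101 pc5: +32 =368
r62=111110 pc5: +32 =400
r63=111111 pc6: +64 =464
r64=1000000 pc1: +2 =466
r65=1000001 pc2: +4 =470
r66=1000010 pc2: +4 =474
r67=1000011 pc3: +8 =482
r68=1000100 pc2: +4 =486
r69=1000101 pc3: +8 =494
r70=1000110 pc3: +8 =502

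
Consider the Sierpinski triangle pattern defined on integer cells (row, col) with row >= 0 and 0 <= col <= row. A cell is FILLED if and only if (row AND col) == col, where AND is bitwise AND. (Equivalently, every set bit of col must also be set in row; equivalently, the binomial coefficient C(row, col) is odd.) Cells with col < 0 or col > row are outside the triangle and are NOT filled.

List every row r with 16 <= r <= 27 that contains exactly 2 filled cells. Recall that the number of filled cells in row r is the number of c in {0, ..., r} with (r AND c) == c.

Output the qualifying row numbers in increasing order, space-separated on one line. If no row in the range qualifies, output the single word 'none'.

Row r has 2^popcount(r) filled cells, so we need popcount(r) = log2(2) = 1.
Scan r = 16..27 and keep those with exactly 1 one-bits:
r=16=10000 popcount=1 -> KEEP
r=17=10001 popcount=2 -> skip
r=18=10010 popcount=2 -> skip
r=19=10011 popcount=3 -> skip
r=20=10100 popcount=2 -> skip
r=21=10101 popcount=3 -> skip
r=22=10110 popcount=3 -> skip
r=23=10111 popcount=4 -> skip
r=24=11000 popcount=2 -> skip
r=25=11001 popcount=3 -> skip
r=26=11010 popcount=3 -> skip
r=27=11011 popcount=4 -> skip
Kept rows: 16

Answer: 16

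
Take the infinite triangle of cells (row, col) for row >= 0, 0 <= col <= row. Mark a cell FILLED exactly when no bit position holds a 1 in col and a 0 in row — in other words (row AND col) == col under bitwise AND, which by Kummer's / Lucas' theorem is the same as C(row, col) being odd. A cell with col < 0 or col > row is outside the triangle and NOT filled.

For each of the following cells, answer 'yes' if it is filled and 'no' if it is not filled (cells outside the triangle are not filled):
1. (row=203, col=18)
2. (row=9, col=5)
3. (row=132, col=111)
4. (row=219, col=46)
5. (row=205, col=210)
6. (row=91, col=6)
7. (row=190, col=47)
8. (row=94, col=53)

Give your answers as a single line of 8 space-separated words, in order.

Answer: no no no no no no no no

Derivation:
(203,18): row=0b11001011, col=0b10010, row AND col = 0b10 = 2; 2 != 18 -> empty
(9,5): row=0b1001, col=0b101, row AND col = 0b1 = 1; 1 != 5 -> empty
(132,111): row=0b10000100, col=0b1101111, row AND col = 0b100 = 4; 4 != 111 -> empty
(219,46): row=0b11011011, col=0b101110, row AND col = 0b1010 = 10; 10 != 46 -> empty
(205,210): col outside [0, 205] -> not filled
(91,6): row=0b1011011, col=0b110, row AND col = 0b10 = 2; 2 != 6 -> empty
(190,47): row=0b10111110, col=0b101111, row AND col = 0b101110 = 46; 46 != 47 -> empty
(94,53): row=0b1011110, col=0b110101, row AND col = 0b10100 = 20; 20 != 53 -> empty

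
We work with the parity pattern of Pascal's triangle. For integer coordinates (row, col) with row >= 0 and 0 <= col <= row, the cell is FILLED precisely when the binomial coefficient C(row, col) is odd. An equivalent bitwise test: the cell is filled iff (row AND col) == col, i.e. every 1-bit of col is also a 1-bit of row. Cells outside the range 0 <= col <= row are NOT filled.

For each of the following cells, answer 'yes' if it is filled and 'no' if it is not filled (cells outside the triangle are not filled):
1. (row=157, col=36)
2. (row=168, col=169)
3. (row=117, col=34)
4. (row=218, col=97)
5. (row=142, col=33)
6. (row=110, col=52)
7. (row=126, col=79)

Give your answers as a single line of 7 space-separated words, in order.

Answer: no no no no no no no

Derivation:
(157,36): row=0b10011101, col=0b100100, row AND col = 0b100 = 4; 4 != 36 -> empty
(168,169): col outside [0, 168] -> not filled
(117,34): row=0b1110101, col=0b100010, row AND col = 0b100000 = 32; 32 != 34 -> empty
(218,97): row=0b11011010, col=0b1100001, row AND col = 0b1000000 = 64; 64 != 97 -> empty
(142,33): row=0b10001110, col=0b100001, row AND col = 0b0 = 0; 0 != 33 -> empty
(110,52): row=0b1101110, col=0b110100, row AND col = 0b100100 = 36; 36 != 52 -> empty
(126,79): row=0b1111110, col=0b1001111, row AND col = 0b1001110 = 78; 78 != 79 -> empty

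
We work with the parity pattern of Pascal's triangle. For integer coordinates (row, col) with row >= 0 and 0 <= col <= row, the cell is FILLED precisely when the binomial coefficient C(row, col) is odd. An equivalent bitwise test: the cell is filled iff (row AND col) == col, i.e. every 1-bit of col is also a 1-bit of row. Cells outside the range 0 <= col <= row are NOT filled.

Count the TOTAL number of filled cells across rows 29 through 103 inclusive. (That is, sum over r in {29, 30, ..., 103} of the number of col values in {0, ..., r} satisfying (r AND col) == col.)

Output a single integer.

r29=11101 pc4: +16 =16
r30=11110 pc4: +16 =32
r31=11111 pc5: +32 =64
r32=100000 pc1: +2 =66
r33=100001 pc2: +4 =70
r34=100010 pc2: +4 =74
r35=100011 pc3: +8 =82
r36=100100 pc2: +4 =86
r37=100101 pc3: +8 =94
r38=100110 pc3: +8 =102
r39=100111 pc4: +16 =118
r40=101000 pc2: +4 =122
r41=101001 pc3: +8 =130
r42=101010 pc3: +8 =138
r43=101011 pc4: +16 =154
r44=101100 pc3: +8 =162
r45=101101 pc4: +16 =178
r46=101110 pc4: +16 =194
r47=101111 pc5: +32 =226
r48=110000 pc2: +4 =230
r49=110001 pc3: +8 =238
r50=110010 pc3: +8 =246
r51=110011 pc4: +16 =262
r52=110100 pc3: +8 =270
r53=110101 pc4: +16 =286
r54=110110 pc4: +16 =302
r55=110111 pc5: +32 =334
r56=111000 pc3: +8 =342
r57=111001 pc4: +16 =358
r58=111010 pc4: +16 =374
r59=111011 pc5: +32 =406
r60=111100 pc4: +16 =422
r61=111101 pc5: +32 =454
r62=111110 pc5: +32 =486
r63=111111 pc6: +64 =550
r64=1000000 pc1: +2 =552
r65=1000001 pc2: +4 =556
r66=1000010 pc2: +4 =560
r67=1000011 pc3: +8 =568
r68=1000100 pc2: +4 =572
r69=1000101 pc3: +8 =580
r70=1000110 pc3: +8 =588
r71=1000111 pc4: +16 =604
r72=1001000 pc2: +4 =608
r73=1001001 pc3: +8 =616
r74=1001010 pc3: +8 =624
r75=1001011 pc4: +16 =640
r76=1001100 pc3: +8 =648
r77=1001101 pc4: +16 =664
r78=1001110 pc4: +16 =680
r79=1001111 pc5: +32 =712
r80=1010000 pc2: +4 =716
r81=1010001 pc3: +8 =724
r82=1010010 pc3: +8 =732
r83=1010011 pc4: +16 =748
r84=1010100 pc3: +8 =756
r85=1010101 pc4: +16 =772
r86=1010110 pc4: +16 =788
r87=1010111 pc5: +32 =820
r88=1011000 pc3: +8 =828
r89=1011001 pc4: +16 =844
r90=1011010 pc4: +16 =860
r91=1011011 pc5: +32 =892
r92=1011100 pc4: +16 =908
r93=1011101 pc5: +32 =940
r94=1011110 pc5: +32 =972
r95=1011111 pc6: +64 =1036
r96=1100000 pc2: +4 =1040
r97=1100001 pc3: +8 =1048
r98=1100010 pc3: +8 =1056
r99=1100011 pc4: +16 =1072
r100=1100100 pc3: +8 =1080
r101=1100101 pc4: +16 =1096
r102=1100110 pc4: +16 =1112
r103=1100111 pc5: +32 =1144

Answer: 1144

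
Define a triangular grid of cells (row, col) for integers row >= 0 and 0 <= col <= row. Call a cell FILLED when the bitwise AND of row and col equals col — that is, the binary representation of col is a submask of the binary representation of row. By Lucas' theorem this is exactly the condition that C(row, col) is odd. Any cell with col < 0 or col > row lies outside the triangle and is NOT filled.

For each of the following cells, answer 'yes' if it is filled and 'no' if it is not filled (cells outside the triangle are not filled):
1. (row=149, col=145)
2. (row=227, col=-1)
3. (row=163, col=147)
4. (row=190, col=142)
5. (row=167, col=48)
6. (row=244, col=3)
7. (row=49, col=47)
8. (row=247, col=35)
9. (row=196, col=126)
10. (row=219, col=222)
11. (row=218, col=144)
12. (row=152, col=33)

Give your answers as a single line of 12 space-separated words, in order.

Answer: yes no no yes no no no yes no no yes no

Derivation:
(149,145): row=0b10010101, col=0b10010001, row AND col = 0b10010001 = 145; 145 == 145 -> filled
(227,-1): col outside [0, 227] -> not filled
(163,147): row=0b10100011, col=0b10010011, row AND col = 0b10000011 = 131; 131 != 147 -> empty
(190,142): row=0b10111110, col=0b10001110, row AND col = 0b10001110 = 142; 142 == 142 -> filled
(167,48): row=0b10100111, col=0b110000, row AND col = 0b100000 = 32; 32 != 48 -> empty
(244,3): row=0b11110100, col=0b11, row AND col = 0b0 = 0; 0 != 3 -> empty
(49,47): row=0b110001, col=0b101111, row AND col = 0b100001 = 33; 33 != 47 -> empty
(247,35): row=0b11110111, col=0b100011, row AND col = 0b100011 = 35; 35 == 35 -> filled
(196,126): row=0b11000100, col=0b1111110, row AND col = 0b1000100 = 68; 68 != 126 -> empty
(219,222): col outside [0, 219] -> not filled
(218,144): row=0b11011010, col=0b10010000, row AND col = 0b10010000 = 144; 144 == 144 -> filled
(152,33): row=0b10011000, col=0b100001, row AND col = 0b0 = 0; 0 != 33 -> empty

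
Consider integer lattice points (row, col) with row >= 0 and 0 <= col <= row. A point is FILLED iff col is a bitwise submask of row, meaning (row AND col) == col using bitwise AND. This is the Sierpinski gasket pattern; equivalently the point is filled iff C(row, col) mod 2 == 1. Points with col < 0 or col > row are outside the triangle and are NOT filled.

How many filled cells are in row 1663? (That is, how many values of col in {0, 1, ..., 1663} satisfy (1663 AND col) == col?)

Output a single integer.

Answer: 512

Derivation:
1663 in binary = 11001111111
popcount(1663) = number of 1-bits in 11001111111 = 9
A col c satisfies (1663 AND c) == c iff every set bit of c is also set in 1663; each of the 9 set bits of 1663 can independently be on or off in c.
count = 2^9 = 512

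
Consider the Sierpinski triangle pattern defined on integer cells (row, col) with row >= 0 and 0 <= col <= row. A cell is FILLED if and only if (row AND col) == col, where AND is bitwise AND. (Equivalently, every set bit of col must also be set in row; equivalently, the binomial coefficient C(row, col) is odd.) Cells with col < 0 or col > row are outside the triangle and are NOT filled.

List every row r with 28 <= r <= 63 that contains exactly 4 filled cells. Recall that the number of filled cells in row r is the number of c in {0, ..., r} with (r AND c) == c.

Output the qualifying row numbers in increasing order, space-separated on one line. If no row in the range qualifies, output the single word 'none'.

Answer: 33 34 36 40 48

Derivation:
Row r has 2^popcount(r) filled cells, so we need popcount(r) = log2(4) = 2.
Scan r = 28..63 and keep those with exactly 2 one-bits:
r=28=11100 popcount=3 -> skip
r=29=11101 popcount=4 -> skip
r=30=11110 popcount=4 -> skip
r=31=11111 popcount=5 -> skip
r=32=100000 popcount=1 -> skip
r=33=100001 popcount=2 -> KEEP
r=34=100010 popcount=2 -> KEEP
r=35=100011 popcount=3 -> skip
r=36=100100 popcount=2 -> KEEP
r=37=100101 popcount=3 -> skip
r=38=100110 popcount=3 -> skip
r=39=100111 popcount=4 -> skip
r=40=101000 popcount=2 -> KEEP
r=41=101001 popcount=3 -> skip
r=42=101010 popcount=3 -> skip
r=43=101011 popcount=4 -> skip
r=44=101100 popcount=3 -> skip
r=45=101101 popcount=4 -> skip
r=46=101110 popcount=4 -> skip
r=47=101111 popcount=5 -> skip
r=48=110000 popcount=2 -> KEEP
r=49=110001 popcount=3 -> skip
r=50=110010 popcount=3 -> skip
r=51=110011 popcount=4 -> skip
r=52=110100 popcount=3 -> skip
r=53=110101 popcount=4 -> skip
r=54=110110 popcount=4 -> skip
r=55=110111 popcount=5 -> skip
r=56=111000 popcount=3 -> skip
r=57=111001 popcount=4 -> skip
r=58=111010 popcount=4 -> skip
r=59=111011 popcount=5 -> skip
r=60=111100 popcount=4 -> skip
r=61=111101 popcount=5 -> skip
r=62=111110 popcount=5 -> skip
r=63=111111 popcount=6 -> skip
Kept rows: 33 34 36 40 48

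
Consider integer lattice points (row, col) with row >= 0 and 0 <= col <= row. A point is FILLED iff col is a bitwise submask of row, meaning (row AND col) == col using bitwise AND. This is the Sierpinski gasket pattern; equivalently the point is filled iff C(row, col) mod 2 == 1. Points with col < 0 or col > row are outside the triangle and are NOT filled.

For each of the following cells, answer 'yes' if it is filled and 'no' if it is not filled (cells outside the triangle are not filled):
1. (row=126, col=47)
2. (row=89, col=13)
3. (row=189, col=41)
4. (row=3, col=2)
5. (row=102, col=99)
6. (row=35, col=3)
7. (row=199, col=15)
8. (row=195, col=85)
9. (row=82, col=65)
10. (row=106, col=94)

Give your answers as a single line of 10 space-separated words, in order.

Answer: no no yes yes no yes no no no no

Derivation:
(126,47): row=0b1111110, col=0b101111, row AND col = 0b101110 = 46; 46 != 47 -> empty
(89,13): row=0b1011001, col=0b1101, row AND col = 0b1001 = 9; 9 != 13 -> empty
(189,41): row=0b10111101, col=0b101001, row AND col = 0b101001 = 41; 41 == 41 -> filled
(3,2): row=0b11, col=0b10, row AND col = 0b10 = 2; 2 == 2 -> filled
(102,99): row=0b1100110, col=0b1100011, row AND col = 0b1100010 = 98; 98 != 99 -> empty
(35,3): row=0b100011, col=0b11, row AND col = 0b11 = 3; 3 == 3 -> filled
(199,15): row=0b11000111, col=0b1111, row AND col = 0b111 = 7; 7 != 15 -> empty
(195,85): row=0b11000011, col=0b1010101, row AND col = 0b1000001 = 65; 65 != 85 -> empty
(82,65): row=0b1010010, col=0b1000001, row AND col = 0b1000000 = 64; 64 != 65 -> empty
(106,94): row=0b1101010, col=0b1011110, row AND col = 0b1001010 = 74; 74 != 94 -> empty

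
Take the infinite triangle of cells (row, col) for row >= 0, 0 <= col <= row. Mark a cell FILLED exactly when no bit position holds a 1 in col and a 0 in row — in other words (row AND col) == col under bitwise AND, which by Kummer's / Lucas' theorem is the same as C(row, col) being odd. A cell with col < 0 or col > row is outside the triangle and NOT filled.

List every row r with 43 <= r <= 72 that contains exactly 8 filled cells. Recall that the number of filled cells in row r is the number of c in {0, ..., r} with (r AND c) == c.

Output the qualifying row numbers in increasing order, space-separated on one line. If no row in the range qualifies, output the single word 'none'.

Answer: 44 49 50 52 56 67 69 70

Derivation:
Row r has 2^popcount(r) filled cells, so we need popcount(r) = log2(8) = 3.
Scan r = 43..72 and keep those with exactly 3 one-bits:
r=43=101011 popcount=4 -> skip
r=44=101100 popcount=3 -> KEEP
r=45=101101 popcount=4 -> skip
r=46=101110 popcount=4 -> skip
r=47=101111 popcount=5 -> skip
r=48=110000 popcount=2 -> skip
r=49=110001 popcount=3 -> KEEP
r=50=110010 popcount=3 -> KEEP
r=51=110011 popcount=4 -> skip
r=52=110100 popcount=3 -> KEEP
r=53=110101 popcount=4 -> skip
r=54=110110 popcount=4 -> skip
r=55=110111 popcount=5 -> skip
r=56=111000 popcount=3 -> KEEP
r=57=111001 popcount=4 -> skip
r=58=111010 popcount=4 -> skip
r=59=111011 popcount=5 -> skip
r=60=111100 popcount=4 -> skip
r=61=111101 popcount=5 -> skip
r=62=111110 popcount=5 -> skip
r=63=111111 popcount=6 -> skip
r=64=1000000 popcount=1 -> skip
r=65=1000001 popcount=2 -> skip
r=66=1000010 popcount=2 -> skip
r=67=1000011 popcount=3 -> KEEP
r=68=1000100 popcount=2 -> skip
r=69=1000101 popcount=3 -> KEEP
r=70=1000110 popcount=3 -> KEEP
r=71=1000111 popcount=4 -> skip
r=72=1001000 popcount=2 -> skip
Kept rows: 44 49 50 52 56 67 69 70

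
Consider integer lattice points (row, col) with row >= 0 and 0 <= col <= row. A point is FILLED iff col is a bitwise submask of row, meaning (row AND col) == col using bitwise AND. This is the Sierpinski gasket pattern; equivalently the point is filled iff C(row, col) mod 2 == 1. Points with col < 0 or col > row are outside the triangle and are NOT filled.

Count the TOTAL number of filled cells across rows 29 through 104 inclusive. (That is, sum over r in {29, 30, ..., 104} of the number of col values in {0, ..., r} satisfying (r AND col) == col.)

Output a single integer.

r29=11101 pc4: +16 =16
r30=11110 pc4: +16 =32
r31=11111 pc5: +32 =64
r32=100000 pc1: +2 =66
r33=100001 pc2: +4 =70
r34=100010 pc2: +4 =74
r35=100011 pc3: +8 =82
r36=100100 pc2: +4 =86
r37=100101 pc3: +8 =94
r38=100110 pc3: +8 =102
r39=100111 pc4: +16 =118
r40=101000 pc2: +4 =122
r41=101001 pc3: +8 =130
r42=101010 pc3: +8 =138
r43=101011 pc4: +16 =154
r44=101100 pc3: +8 =162
r45=101101 pc4: +16 =178
r46=101110 pc4: +16 =194
r47=101111 pc5: +32 =226
r48=110000 pc2: +4 =230
r49=110001 pc3: +8 =238
r50=110010 pc3: +8 =246
r51=110011 pc4: +16 =262
r52=110100 pc3: +8 =270
r53=110101 pc4: +16 =286
r54=110110 pc4: +16 =302
r55=110111 pc5: +32 =334
r56=111000 pc3: +8 =342
r57=111001 pc4: +16 =358
r58=111010 pc4: +16 =374
r59=111011 pc5: +32 =406
r60=111100 pc4: +16 =422
r61=111101 pc5: +32 =454
r62=111110 pc5: +32 =486
r63=111111 pc6: +64 =550
r64=1000000 pc1: +2 =552
r65=1000001 pc2: +4 =556
r66=1000010 pc2: +4 =560
r67=1000011 pc3: +8 =568
r68=1000100 pc2: +4 =572
r69=1000101 pc3: +8 =580
r70=1000110 pc3: +8 =588
r71=1000111 pc4: +16 =604
r72=1001000 pc2: +4 =608
r73=1001001 pc3: +8 =616
r74=1001010 pc3: +8 =624
r75=1001011 pc4: +16 =640
r76=1001100 pc3: +8 =648
r77=1001101 pc4: +16 =664
r78=1001110 pc4: +16 =680
r79=1001111 pc5: +32 =712
r80=1010000 pc2: +4 =716
r81=1010001 pc3: +8 =724
r82=1010010 pc3: +8 =732
r83=1010011 pc4: +16 =748
r84=1010100 pc3: +8 =756
r85=1010101 pc4: +16 =772
r86=1010110 pc4: +16 =788
r87=1010111 pc5: +32 =820
r88=1011000 pc3: +8 =828
r89=1011001 pc4: +16 =844
r90=1011010 pc4: +16 =860
r91=1011011 pc5: +32 =892
r92=1011100 pc4: +16 =908
r93=1011101 pc5: +32 =940
r94=1011110 pc5: +32 =972
r95=1011111 pc6: +64 =1036
r96=1100000 pc2: +4 =1040
r97=1100001 pc3: +8 =1048
r98=1100010 pc3: +8 =1056
r99=1100011 pc4: +16 =1072
r100=1100100 pc3: +8 =1080
r101=1100101 pc4: +16 =1096
r102=1100110 pc4: +16 =1112
r103=1100111 pc5: +32 =1144
r104=1101000 pc3: +8 =1152

Answer: 1152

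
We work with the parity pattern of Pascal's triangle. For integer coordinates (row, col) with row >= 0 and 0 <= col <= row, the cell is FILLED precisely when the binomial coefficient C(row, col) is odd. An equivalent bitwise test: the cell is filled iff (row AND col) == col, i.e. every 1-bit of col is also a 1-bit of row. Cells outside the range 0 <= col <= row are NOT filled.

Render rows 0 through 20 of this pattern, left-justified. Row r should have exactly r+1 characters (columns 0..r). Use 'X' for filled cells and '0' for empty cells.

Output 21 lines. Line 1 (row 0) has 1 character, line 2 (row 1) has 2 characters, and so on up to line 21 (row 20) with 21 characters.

r0=0: X
r1=1: XX
r2=10: X0X
r3=11: XXXX
r4=100: X000X
r5=101: XX00XX
r6=110: X0X0X0X
r7=111: XXXXXXXX
r8=1000: X0000000X
r9=1001: XX000000XX
r10=1010: X0X00000X0X
r11=1011: XXXX0000XXXX
r12=1100: X000X000X000X
r13=1101: XX00XX00XX00XX
r14=1110: X0X0X0X0X0X0X0X
r15=1111: XXXXXXXXXXXXXXXX
r16=10000: X000000000000000X
r17=10001: XX00000000000000XX
r18=10010: X0X0000000000000X0X
r19=10011: XXXX000000000000XXXX
r20=10100: X000X00000000000X000X

Answer: X
XX
X0X
XXXX
X000X
XX00XX
X0X0X0X
XXXXXXXX
X0000000X
XX000000XX
X0X00000X0X
XXXX0000XXXX
X000X000X000X
XX00XX00XX00XX
X0X0X0X0X0X0X0X
XXXXXXXXXXXXXXXX
X000000000000000X
XX00000000000000XX
X0X0000000000000X0X
XXXX000000000000XXXX
X000X00000000000X000X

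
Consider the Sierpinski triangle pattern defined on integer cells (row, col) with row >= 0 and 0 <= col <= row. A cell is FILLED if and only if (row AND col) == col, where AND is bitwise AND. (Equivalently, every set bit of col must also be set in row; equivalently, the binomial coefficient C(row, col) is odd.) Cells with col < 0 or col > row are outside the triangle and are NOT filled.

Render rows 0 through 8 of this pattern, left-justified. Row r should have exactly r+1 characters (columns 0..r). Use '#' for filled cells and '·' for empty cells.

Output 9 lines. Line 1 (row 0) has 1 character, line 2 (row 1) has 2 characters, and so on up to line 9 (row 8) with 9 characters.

r0=0: #
r1=1: ##
r2=10: #·#
r3=11: ####
r4=100: #···#
r5=101: ##··##
r6=110: #·#·#·#
r7=111: ########
r8=1000: #·······#

Answer: #
##
#·#
####
#···#
##··##
#·#·#·#
########
#·······#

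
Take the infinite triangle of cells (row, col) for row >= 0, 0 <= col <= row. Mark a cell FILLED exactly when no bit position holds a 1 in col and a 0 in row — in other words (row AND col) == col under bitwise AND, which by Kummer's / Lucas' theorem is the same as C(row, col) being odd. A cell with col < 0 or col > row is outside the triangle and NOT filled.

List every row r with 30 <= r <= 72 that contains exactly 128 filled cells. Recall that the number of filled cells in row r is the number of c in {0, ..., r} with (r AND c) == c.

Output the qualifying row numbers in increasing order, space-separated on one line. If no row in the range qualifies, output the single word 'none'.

Row r has 2^popcount(r) filled cells, so we need popcount(r) = log2(128) = 7.
Scan r = 30..72 and keep those with exactly 7 one-bits:
r=30=11110 popcount=4 -> skip
r=31=11111 popcount=5 -> skip
r=32=100000 popcount=1 -> skip
r=33=100001 popcount=2 -> skip
r=34=100010 popcount=2 -> skip
r=35=100011 popcount=3 -> skip
r=36=100100 popcount=2 -> skip
r=37=100101 popcount=3 -> skip
r=38=100110 popcount=3 -> skip
r=39=100111 popcount=4 -> skip
r=40=101000 popcount=2 -> skip
r=41=101001 popcount=3 -> skip
r=42=101010 popcount=3 -> skip
r=43=101011 popcount=4 -> skip
r=44=101100 popcount=3 -> skip
r=45=101101 popcount=4 -> skip
r=46=101110 popcount=4 -> skip
r=47=101111 popcount=5 -> skip
r=48=110000 popcount=2 -> skip
r=49=110001 popcount=3 -> skip
r=50=110010 popcount=3 -> skip
r=51=110011 popcount=4 -> skip
r=52=110100 popcount=3 -> skip
r=53=110101 popcount=4 -> skip
r=54=110110 popcount=4 -> skip
r=55=110111 popcount=5 -> skip
r=56=111000 popcount=3 -> skip
r=57=111001 popcount=4 -> skip
r=58=111010 popcount=4 -> skip
r=59=111011 popcount=5 -> skip
r=60=111100 popcount=4 -> skip
r=61=111101 popcount=5 -> skip
r=62=111110 popcount=5 -> skip
r=63=111111 popcount=6 -> skip
r=64=1000000 popcount=1 -> skip
r=65=1000001 popcount=2 -> skip
r=66=1000010 popcount=2 -> skip
r=67=1000011 popcount=3 -> skip
r=68=1000100 popcount=2 -> skip
r=69=1000101 popcount=3 -> skip
r=70=1000110 popcount=3 -> skip
r=71=1000111 popcount=4 -> skip
r=72=1001000 popcount=2 -> skip
Kept rows: none

Answer: none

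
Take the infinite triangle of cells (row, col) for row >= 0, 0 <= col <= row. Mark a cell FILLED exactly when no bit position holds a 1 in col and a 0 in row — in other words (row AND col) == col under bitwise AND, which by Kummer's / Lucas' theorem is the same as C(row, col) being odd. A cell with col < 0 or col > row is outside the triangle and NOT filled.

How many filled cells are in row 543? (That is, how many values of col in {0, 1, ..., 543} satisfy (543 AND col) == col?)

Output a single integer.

543 in binary = 1000011111
popcount(543) = number of 1-bits in 1000011111 = 6
A col c satisfies (543 AND c) == c iff every set bit of c is also set in 543; each of the 6 set bits of 543 can independently be on or off in c.
count = 2^6 = 64

Answer: 64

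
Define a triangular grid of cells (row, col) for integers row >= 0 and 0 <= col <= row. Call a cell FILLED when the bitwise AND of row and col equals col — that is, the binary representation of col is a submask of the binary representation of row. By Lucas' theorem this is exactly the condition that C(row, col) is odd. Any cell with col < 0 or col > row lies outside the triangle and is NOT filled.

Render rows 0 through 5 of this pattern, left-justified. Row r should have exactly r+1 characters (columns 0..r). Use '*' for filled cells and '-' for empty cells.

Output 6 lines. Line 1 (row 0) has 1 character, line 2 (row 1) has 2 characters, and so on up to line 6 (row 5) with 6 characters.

r0=0: *
r1=1: **
r2=10: *-*
r3=11: ****
r4=100: *---*
r5=101: **--**

Answer: *
**
*-*
****
*---*
**--**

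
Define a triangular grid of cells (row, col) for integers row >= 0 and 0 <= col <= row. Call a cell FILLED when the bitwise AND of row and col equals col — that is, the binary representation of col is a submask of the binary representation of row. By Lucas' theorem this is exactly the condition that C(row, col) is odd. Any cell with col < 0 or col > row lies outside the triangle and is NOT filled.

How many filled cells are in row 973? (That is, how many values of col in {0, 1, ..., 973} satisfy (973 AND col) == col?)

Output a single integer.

973 in binary = 1111001101
popcount(973) = number of 1-bits in 1111001101 = 7
A col c satisfies (973 AND c) == c iff every set bit of c is also set in 973; each of the 7 set bits of 973 can independently be on or off in c.
count = 2^7 = 128

Answer: 128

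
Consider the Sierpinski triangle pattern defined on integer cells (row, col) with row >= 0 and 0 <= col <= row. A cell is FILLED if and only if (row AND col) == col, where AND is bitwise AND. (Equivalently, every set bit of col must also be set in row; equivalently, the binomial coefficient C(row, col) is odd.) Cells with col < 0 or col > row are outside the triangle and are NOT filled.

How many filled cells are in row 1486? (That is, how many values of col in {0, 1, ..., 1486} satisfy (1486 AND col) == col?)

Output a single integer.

Answer: 128

Derivation:
1486 in binary = 10111001110
popcount(1486) = number of 1-bits in 10111001110 = 7
A col c satisfies (1486 AND c) == c iff every set bit of c is also set in 1486; each of the 7 set bits of 1486 can independently be on or off in c.
count = 2^7 = 128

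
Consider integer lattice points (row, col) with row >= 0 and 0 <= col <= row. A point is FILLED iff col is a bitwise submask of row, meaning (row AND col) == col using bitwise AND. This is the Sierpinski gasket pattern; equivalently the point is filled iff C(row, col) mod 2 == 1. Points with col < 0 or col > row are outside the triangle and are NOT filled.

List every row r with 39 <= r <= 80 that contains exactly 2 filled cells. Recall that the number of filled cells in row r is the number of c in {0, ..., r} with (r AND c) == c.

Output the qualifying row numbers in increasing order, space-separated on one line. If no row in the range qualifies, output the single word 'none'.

Answer: 64

Derivation:
Row r has 2^popcount(r) filled cells, so we need popcount(r) = log2(2) = 1.
Scan r = 39..80 and keep those with exactly 1 one-bits:
r=39=100111 popcount=4 -> skip
r=40=101000 popcount=2 -> skip
r=41=101001 popcount=3 -> skip
r=42=101010 popcount=3 -> skip
r=43=101011 popcount=4 -> skip
r=44=101100 popcount=3 -> skip
r=45=101101 popcount=4 -> skip
r=46=101110 popcount=4 -> skip
r=47=101111 popcount=5 -> skip
r=48=110000 popcount=2 -> skip
r=49=110001 popcount=3 -> skip
r=50=110010 popcount=3 -> skip
r=51=110011 popcount=4 -> skip
r=52=110100 popcount=3 -> skip
r=53=110101 popcount=4 -> skip
r=54=110110 popcount=4 -> skip
r=55=110111 popcount=5 -> skip
r=56=111000 popcount=3 -> skip
r=57=111001 popcount=4 -> skip
r=58=111010 popcount=4 -> skip
r=59=111011 popcount=5 -> skip
r=60=111100 popcount=4 -> skip
r=61=111101 popcount=5 -> skip
r=62=111110 popcount=5 -> skip
r=63=111111 popcount=6 -> skip
r=64=1000000 popcount=1 -> KEEP
r=65=1000001 popcount=2 -> skip
r=66=1000010 popcount=2 -> skip
r=67=1000011 popcount=3 -> skip
r=68=1000100 popcount=2 -> skip
r=69=1000101 popcount=3 -> skip
r=70=1000110 popcount=3 -> skip
r=71=1000111 popcount=4 -> skip
r=72=1001000 popcount=2 -> skip
r=73=1001001 popcount=3 -> skip
r=74=1001010 popcount=3 -> skip
r=75=1001011 popcount=4 -> skip
r=76=1001100 popcount=3 -> skip
r=77=1001101 popcount=4 -> skip
r=78=1001110 popcount=4 -> skip
r=79=1001111 popcount=5 -> skip
r=80=1010000 popcount=2 -> skip
Kept rows: 64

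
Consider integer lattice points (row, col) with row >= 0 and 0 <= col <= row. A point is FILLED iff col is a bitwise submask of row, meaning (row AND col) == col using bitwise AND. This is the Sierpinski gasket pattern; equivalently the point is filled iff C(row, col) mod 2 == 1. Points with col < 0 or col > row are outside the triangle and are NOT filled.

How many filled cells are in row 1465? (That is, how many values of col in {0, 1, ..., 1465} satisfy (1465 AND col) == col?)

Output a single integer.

1465 in binary = 10110111001
popcount(1465) = number of 1-bits in 10110111001 = 7
A col c satisfies (1465 AND c) == c iff every set bit of c is also set in 1465; each of the 7 set bits of 1465 can independently be on or off in c.
count = 2^7 = 128

Answer: 128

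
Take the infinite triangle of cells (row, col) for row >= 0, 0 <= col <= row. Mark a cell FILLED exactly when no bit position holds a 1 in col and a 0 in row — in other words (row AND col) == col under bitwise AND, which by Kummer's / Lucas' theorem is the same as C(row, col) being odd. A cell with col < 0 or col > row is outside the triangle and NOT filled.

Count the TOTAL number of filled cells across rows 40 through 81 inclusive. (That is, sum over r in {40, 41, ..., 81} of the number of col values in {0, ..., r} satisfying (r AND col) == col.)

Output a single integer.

r40=101000 pc2: +4 =4
r41=101001 pc3: +8 =12
r42=101010 pc3: +8 =20
r43=101011 pc4: +16 =36
r44=101100 pc3: +8 =44
r45=101101 pc4: +16 =60
r46=101110 pc4: +16 =76
r47=101111 pc5: +32 =108
r48=110000 pc2: +4 =112
r49=110001 pc3: +8 =120
r50=110010 pc3: +8 =128
r51=110011 pc4: +16 =144
r52=110100 pc3: +8 =152
r53=110101 pc4: +16 =168
r54=110110 pc4: +16 =184
r55=110111 pc5: +32 =216
r56=111000 pc3: +8 =224
r57=111001 pc4: +16 =240
r58=111010 pc4: +16 =256
r59=111011 pc5: +32 =288
r60=111100 pc4: +16 =304
r61=111101 pc5: +32 =336
r62=111110 pc5: +32 =368
r63=111111 pc6: +64 =432
r64=1000000 pc1: +2 =434
r65=1000001 pc2: +4 =438
r66=1000010 pc2: +4 =442
r67=1000011 pc3: +8 =450
r68=1000100 pc2: +4 =454
r69=1000101 pc3: +8 =462
r70=1000110 pc3: +8 =470
r71=1000111 pc4: +16 =486
r72=1001000 pc2: +4 =490
r73=1001001 pc3: +8 =498
r74=1001010 pc3: +8 =506
r75=1001011 pc4: +16 =522
r76=1001100 pc3: +8 =530
r77=1001101 pc4: +16 =546
r78=1001110 pc4: +16 =562
r79=1001111 pc5: +32 =594
r80=1010000 pc2: +4 =598
r81=1010001 pc3: +8 =606

Answer: 606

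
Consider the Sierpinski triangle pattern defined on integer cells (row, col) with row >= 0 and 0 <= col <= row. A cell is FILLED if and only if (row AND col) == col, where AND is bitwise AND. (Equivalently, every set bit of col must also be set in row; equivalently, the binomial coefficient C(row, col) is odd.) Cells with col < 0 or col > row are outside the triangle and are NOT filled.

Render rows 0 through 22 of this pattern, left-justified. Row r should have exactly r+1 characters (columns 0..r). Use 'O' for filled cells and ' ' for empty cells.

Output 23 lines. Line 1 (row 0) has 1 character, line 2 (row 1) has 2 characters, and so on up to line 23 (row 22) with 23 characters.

r0=0: O
r1=1: OO
r2=10: O O
r3=11: OOOO
r4=100: O   O
r5=101: OO  OO
r6=110: O O O O
r7=111: OOOOOOOO
r8=1000: O       O
r9=1001: OO      OO
r10=1010: O O     O O
r11=1011: OOOO    OOOO
r12=1100: O   O   O   O
r13=1101: OO  OO  OO  OO
r14=1110: O O O O O O O O
r15=1111: OOOOOOOOOOOOOOOO
r16=10000: O               O
r17=10001: OO              OO
r18=10010: O O             O O
r19=10011: OOOO            OOOO
r20=10100: O   O           O   O
r21=10101: OO  OO          OO  OO
r22=10110: O O O O         O O O O

Answer: O
OO
O O
OOOO
O   O
OO  OO
O O O O
OOOOOOOO
O       O
OO      OO
O O     O O
OOOO    OOOO
O   O   O   O
OO  OO  OO  OO
O O O O O O O O
OOOOOOOOOOOOOOOO
O               O
OO              OO
O O             O O
OOOO            OOOO
O   O           O   O
OO  OO          OO  OO
O O O O         O O O O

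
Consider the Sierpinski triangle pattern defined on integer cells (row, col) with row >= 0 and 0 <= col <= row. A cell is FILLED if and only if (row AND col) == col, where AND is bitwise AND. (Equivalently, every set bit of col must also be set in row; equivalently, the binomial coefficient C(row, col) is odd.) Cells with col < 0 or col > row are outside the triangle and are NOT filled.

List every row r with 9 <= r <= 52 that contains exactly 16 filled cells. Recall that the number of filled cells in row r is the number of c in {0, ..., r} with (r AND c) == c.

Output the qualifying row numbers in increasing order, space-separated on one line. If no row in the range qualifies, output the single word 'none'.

Answer: 15 23 27 29 30 39 43 45 46 51

Derivation:
Row r has 2^popcount(r) filled cells, so we need popcount(r) = log2(16) = 4.
Scan r = 9..52 and keep those with exactly 4 one-bits:
r=9=1001 popcount=2 -> skip
r=10=1010 popcount=2 -> skip
r=11=1011 popcount=3 -> skip
r=12=1100 popcount=2 -> skip
r=13=1101 popcount=3 -> skip
r=14=1110 popcount=3 -> skip
r=15=1111 popcount=4 -> KEEP
r=16=10000 popcount=1 -> skip
r=17=10001 popcount=2 -> skip
r=18=10010 popcount=2 -> skip
r=19=10011 popcount=3 -> skip
r=20=10100 popcount=2 -> skip
r=21=10101 popcount=3 -> skip
r=22=10110 popcount=3 -> skip
r=23=10111 popcount=4 -> KEEP
r=24=11000 popcount=2 -> skip
r=25=11001 popcount=3 -> skip
r=26=11010 popcount=3 -> skip
r=27=11011 popcount=4 -> KEEP
r=28=11100 popcount=3 -> skip
r=29=11101 popcount=4 -> KEEP
r=30=11110 popcount=4 -> KEEP
r=31=11111 popcount=5 -> skip
r=32=100000 popcount=1 -> skip
r=33=100001 popcount=2 -> skip
r=34=100010 popcount=2 -> skip
r=35=100011 popcount=3 -> skip
r=36=100100 popcount=2 -> skip
r=37=100101 popcount=3 -> skip
r=38=100110 popcount=3 -> skip
r=39=100111 popcount=4 -> KEEP
r=40=101000 popcount=2 -> skip
r=41=101001 popcount=3 -> skip
r=42=101010 popcount=3 -> skip
r=43=101011 popcount=4 -> KEEP
r=44=101100 popcount=3 -> skip
r=45=101101 popcount=4 -> KEEP
r=46=101110 popcount=4 -> KEEP
r=47=101111 popcount=5 -> skip
r=48=110000 popcount=2 -> skip
r=49=110001 popcount=3 -> skip
r=50=110010 popcount=3 -> skip
r=51=110011 popcount=4 -> KEEP
r=52=110100 popcount=3 -> skip
Kept rows: 15 23 27 29 30 39 43 45 46 51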